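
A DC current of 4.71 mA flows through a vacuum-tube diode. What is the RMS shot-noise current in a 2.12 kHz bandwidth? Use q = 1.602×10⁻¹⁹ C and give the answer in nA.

1.79 nA

I_n = √(2qI·B)
2qI·B = 2 × 1.602×10⁻¹⁹ × 4.71×10⁻³ × 2.12×10³ = 3.20×10⁻¹⁸ A²
I_n = √(3.20×10⁻¹⁸) = 1.79×10⁻⁹ A = 1.79 nA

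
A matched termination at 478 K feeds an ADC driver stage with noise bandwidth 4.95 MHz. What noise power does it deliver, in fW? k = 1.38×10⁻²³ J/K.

32.7 fW

P_n = kTB = 1.38×10⁻²³ × 478 × 4.95×10⁶ = 3.27×10⁻¹⁴ W = 32.7 fW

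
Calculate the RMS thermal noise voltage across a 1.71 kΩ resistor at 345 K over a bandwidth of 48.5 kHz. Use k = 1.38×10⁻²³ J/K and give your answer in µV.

V_n = √(4kTRB)
4kTRB = 4 × 1.38×10⁻²³ × 345 × 1.71×10³ × 4.85×10⁴ = 1.58×10⁻¹² V²
V_n = √(1.58×10⁻¹²) = 1.26×10⁻⁶ V = 1.26 µV

1.26 µV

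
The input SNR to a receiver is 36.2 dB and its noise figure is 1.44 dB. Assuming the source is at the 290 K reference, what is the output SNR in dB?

By definition F = SNR_in/SNR_out, so in dB: SNR_out = SNR_in − NF
SNR_out = 36.2 − 1.44 = 34.76 dB

34.76 dB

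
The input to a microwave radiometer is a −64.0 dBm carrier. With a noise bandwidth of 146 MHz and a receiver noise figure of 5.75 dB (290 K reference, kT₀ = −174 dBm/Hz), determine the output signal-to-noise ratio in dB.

Noise floor: N = −174 + 10 log₁₀(B) + NF
10 log₁₀(1.46×10⁸) = 81.64 dB
N = −174 + 81.64 + 5.75 = −86.61 dBm
SNR = P_sig − N = −64.0 − (−86.61) = 22.61 dB → 22.6 dB

22.6 dB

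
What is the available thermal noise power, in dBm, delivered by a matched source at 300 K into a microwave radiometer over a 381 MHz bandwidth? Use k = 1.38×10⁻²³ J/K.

−88.0 dBm

P_n = kTB = 1.38×10⁻²³ × 300 × 3.81×10⁸ = 1.58×10⁻¹² W
In dBm: 10 log₁₀(1.58×10⁻¹² / 10⁻³) = −88.0 dBm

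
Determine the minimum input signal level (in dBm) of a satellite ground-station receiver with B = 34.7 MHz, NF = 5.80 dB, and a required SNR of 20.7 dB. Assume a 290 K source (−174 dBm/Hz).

Sensitivity = −174 + 10 log₁₀(B) + NF + SNR_min
= −174 + 75.4 + 5.80 + 20.7
= −72.10 dBm → −72.1 dBm

−72.1 dBm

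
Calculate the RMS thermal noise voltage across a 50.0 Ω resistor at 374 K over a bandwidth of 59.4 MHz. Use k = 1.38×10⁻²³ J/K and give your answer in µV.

V_n = √(4kTRB)
4kTRB = 4 × 1.38×10⁻²³ × 374 × 5.00×10¹ × 5.94×10⁷ = 6.13×10⁻¹¹ V²
V_n = √(6.13×10⁻¹¹) = 7.83×10⁻⁶ V = 7.83 µV

7.83 µV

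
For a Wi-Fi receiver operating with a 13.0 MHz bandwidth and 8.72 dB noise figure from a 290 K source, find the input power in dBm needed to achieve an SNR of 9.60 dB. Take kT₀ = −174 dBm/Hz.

−84.5 dBm

Sensitivity = −174 + 10 log₁₀(B) + NF + SNR_min
= −174 + 71.14 + 8.72 + 9.60
= −84.54 dBm → −84.5 dBm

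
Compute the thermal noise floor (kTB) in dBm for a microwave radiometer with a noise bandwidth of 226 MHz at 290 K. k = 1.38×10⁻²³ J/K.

P_n = kTB = 1.38×10⁻²³ × 290 × 2.26×10⁸ = 9.04×10⁻¹³ W
In dBm: 10 log₁₀(9.04×10⁻¹³ / 10⁻³) = −90.4 dBm

−90.4 dBm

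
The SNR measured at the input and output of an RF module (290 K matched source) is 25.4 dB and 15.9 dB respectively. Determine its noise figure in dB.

9.5 dB

NF (dB) = SNR_in(dB) − SNR_out(dB) when the source is at T₀
NF = 25.4 − 15.9 = 9.5 dB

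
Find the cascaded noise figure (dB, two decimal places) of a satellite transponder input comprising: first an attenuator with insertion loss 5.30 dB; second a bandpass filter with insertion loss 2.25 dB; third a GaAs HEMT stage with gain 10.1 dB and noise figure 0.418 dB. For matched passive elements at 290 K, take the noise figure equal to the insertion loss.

Convert to linear (a loss of L dB is a gain of −L dB): F_i = 10^(NF_i/10), G_i = 10^(G_i,dB/10)
  Stage 1: F_1 = 10^(5.30/10) = 3.388, G_1 = 10^(−5.30/10) = 0.2951
  Stage 2: F_2 = 10^(2.25/10) = 1.679, G_2 = 10^(−2.25/10) = 0.5957
  Stage 3: F_3 = 10^(0.418/10) = 1.101, G_3 = 10^(10.1/10) = 10.23
Friis cascade:
  F = 3.388 + (1.679 − 1)/0.2951 + (1.101 − 1)/0.1758 = 6.263
NF = 10 log₁₀(6.263) = 7.97 dB

7.97 dB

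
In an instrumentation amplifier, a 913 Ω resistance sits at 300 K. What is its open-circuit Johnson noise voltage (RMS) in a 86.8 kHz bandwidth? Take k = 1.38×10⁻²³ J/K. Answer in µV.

1.15 µV

V_n = √(4kTRB)
4kTRB = 4 × 1.38×10⁻²³ × 300 × 9.13×10² × 8.68×10⁴ = 1.31×10⁻¹² V²
V_n = √(1.31×10⁻¹²) = 1.15×10⁻⁶ V = 1.15 µV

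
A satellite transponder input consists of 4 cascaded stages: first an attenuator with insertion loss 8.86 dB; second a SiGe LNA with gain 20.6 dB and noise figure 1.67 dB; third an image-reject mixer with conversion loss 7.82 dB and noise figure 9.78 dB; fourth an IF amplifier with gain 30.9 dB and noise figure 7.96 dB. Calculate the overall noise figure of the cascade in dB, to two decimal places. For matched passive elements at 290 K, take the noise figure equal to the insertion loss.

Convert to linear (a loss of L dB is a gain of −L dB): F_i = 10^(NF_i/10), G_i = 10^(G_i,dB/10)
  Stage 1: F_1 = 10^(8.86/10) = 7.691, G_1 = 10^(−8.86/10) = 0.1300
  Stage 2: F_2 = 10^(1.67/10) = 1.469, G_2 = 10^(20.6/10) = 114.8
  Stage 3: F_3 = 10^(9.78/10) = 9.506, G_3 = 10^(−7.82/10) = 0.1652
  Stage 4: F_4 = 10^(7.96/10) = 6.252, G_4 = 10^(30.9/10) = 1230
Friis cascade:
  F = 7.691 + (1.469 − 1)/0.1300 + (9.506 − 1)/14.93 + (6.252 − 1)/2.466 = 14.00
NF = 10 log₁₀(14.00) = 11.46 dB

11.46 dB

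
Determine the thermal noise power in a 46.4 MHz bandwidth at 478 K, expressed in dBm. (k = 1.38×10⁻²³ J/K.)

P_n = kTB = 1.38×10⁻²³ × 478 × 4.64×10⁷ = 3.06×10⁻¹³ W
In dBm: 10 log₁₀(3.06×10⁻¹³ / 10⁻³) = −95.1 dBm

−95.1 dBm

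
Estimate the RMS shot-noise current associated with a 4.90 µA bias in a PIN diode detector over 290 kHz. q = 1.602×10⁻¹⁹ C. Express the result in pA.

I_n = √(2qI·B)
2qI·B = 2 × 1.602×10⁻¹⁹ × 4.90×10⁻⁶ × 2.90×10⁵ = 4.55×10⁻¹⁹ A²
I_n = √(4.55×10⁻¹⁹) = 6.75×10⁻¹⁰ A = 675 pA

675 pA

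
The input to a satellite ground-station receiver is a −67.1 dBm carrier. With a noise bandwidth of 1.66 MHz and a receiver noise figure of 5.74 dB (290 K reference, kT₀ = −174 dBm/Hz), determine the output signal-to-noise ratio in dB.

Noise floor: N = −174 + 10 log₁₀(B) + NF
10 log₁₀(1.66×10⁶) = 62.2 dB
N = −174 + 62.2 + 5.74 = −106.06 dBm
SNR = P_sig − N = −67.1 − (−106.06) = 38.96 dB → 39.0 dB

39.0 dB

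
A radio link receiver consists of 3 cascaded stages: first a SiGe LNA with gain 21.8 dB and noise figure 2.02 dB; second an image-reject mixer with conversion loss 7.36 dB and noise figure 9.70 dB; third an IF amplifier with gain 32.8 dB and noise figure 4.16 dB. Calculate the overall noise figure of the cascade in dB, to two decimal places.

2.32 dB

Convert to linear (a loss of L dB is a gain of −L dB): F_i = 10^(NF_i/10), G_i = 10^(G_i,dB/10)
  Stage 1: F_1 = 10^(2.02/10) = 1.592, G_1 = 10^(21.8/10) = 151.4
  Stage 2: F_2 = 10^(9.70/10) = 9.333, G_2 = 10^(−7.36/10) = 0.1837
  Stage 3: F_3 = 10^(4.16/10) = 2.606, G_3 = 10^(32.8/10) = 1905
Friis cascade:
  F = 1.592 + (9.333 − 1)/151.4 + (2.606 − 1)/27.80 = 1.705
NF = 10 log₁₀(1.705) = 2.32 dB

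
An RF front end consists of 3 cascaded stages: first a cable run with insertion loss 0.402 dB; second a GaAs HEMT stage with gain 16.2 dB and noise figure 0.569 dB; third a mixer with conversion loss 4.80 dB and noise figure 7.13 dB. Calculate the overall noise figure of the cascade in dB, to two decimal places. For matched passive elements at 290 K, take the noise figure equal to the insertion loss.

1.34 dB

Convert to linear (a loss of L dB is a gain of −L dB): F_i = 10^(NF_i/10), G_i = 10^(G_i,dB/10)
  Stage 1: F_1 = 10^(0.402/10) = 1.097, G_1 = 10^(−0.402/10) = 0.9116
  Stage 2: F_2 = 10^(0.569/10) = 1.140, G_2 = 10^(16.2/10) = 41.69
  Stage 3: F_3 = 10^(7.13/10) = 5.164, G_3 = 10^(−4.80/10) = 0.3311
Friis cascade:
  F = 1.097 + (1.140 − 1)/0.9116 + (5.164 − 1)/38.00 = 1.360
NF = 10 log₁₀(1.360) = 1.34 dB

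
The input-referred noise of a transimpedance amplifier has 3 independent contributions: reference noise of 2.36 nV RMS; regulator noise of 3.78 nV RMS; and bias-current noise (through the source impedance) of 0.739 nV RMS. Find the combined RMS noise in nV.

4.52 nV

Uncorrelated sources add in power (mean-square): V_tot = √(ΣV_i²)
V_tot = √[(2.36×10⁻⁹)² + (3.78×10⁻⁹)² + (7.39×10⁻¹⁰)²] = 4.52×10⁻⁹ V = 4.52 nV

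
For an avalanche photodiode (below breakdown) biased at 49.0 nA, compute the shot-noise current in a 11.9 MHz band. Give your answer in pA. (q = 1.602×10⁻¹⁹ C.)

I_n = √(2qI·B)
2qI·B = 2 × 1.602×10⁻¹⁹ × 4.90×10⁻⁸ × 1.19×10⁷ = 1.87×10⁻¹⁹ A²
I_n = √(1.87×10⁻¹⁹) = 4.32×10⁻¹⁰ A = 432 pA

432 pA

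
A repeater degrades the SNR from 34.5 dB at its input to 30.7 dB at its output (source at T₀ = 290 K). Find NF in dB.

3.8 dB

NF (dB) = SNR_in(dB) − SNR_out(dB) when the source is at T₀
NF = 34.5 − 30.7 = 3.8 dB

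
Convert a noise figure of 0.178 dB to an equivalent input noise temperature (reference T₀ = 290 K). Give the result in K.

F = 10^(0.178/10) = 1.04184
T_e = (F − 1)·T₀ = (1.04184 − 1) × 290 = 12.1 K

12.1 K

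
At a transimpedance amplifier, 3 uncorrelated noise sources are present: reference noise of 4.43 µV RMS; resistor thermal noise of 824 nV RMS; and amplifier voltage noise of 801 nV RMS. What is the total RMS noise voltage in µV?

Uncorrelated sources add in power (mean-square): V_tot = √(ΣV_i²)
V_tot = √[(4.43×10⁻⁶)² + (8.24×10⁻⁷)² + (8.01×10⁻⁷)²] = 4.58×10⁻⁶ V = 4.58 µV

4.58 µV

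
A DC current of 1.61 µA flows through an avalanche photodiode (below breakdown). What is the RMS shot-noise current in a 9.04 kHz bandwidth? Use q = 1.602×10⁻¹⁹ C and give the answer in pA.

68.3 pA

I_n = √(2qI·B)
2qI·B = 2 × 1.602×10⁻¹⁹ × 1.61×10⁻⁶ × 9.04×10³ = 4.66×10⁻²¹ A²
I_n = √(4.66×10⁻²¹) = 6.83×10⁻¹¹ A = 68.3 pA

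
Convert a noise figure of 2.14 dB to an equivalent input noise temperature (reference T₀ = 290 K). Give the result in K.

185 K

F = 10^(2.14/10) = 1.63682
T_e = (F − 1)·T₀ = (1.63682 − 1) × 290 = 185 K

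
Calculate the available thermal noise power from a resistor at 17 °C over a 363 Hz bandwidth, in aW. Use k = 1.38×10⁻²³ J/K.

1.45 aW

T = 17 °C + 273.15 = 290.15 K
P_n = kTB = 1.38×10⁻²³ × 290.15 × 3.63×10² = 1.45×10⁻¹⁸ W = 1.45 aW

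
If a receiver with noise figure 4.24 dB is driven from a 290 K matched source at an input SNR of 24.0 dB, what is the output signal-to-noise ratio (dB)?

By definition F = SNR_in/SNR_out, so in dB: SNR_out = SNR_in − NF
SNR_out = 24.0 − 4.24 = 19.76 dB

19.76 dB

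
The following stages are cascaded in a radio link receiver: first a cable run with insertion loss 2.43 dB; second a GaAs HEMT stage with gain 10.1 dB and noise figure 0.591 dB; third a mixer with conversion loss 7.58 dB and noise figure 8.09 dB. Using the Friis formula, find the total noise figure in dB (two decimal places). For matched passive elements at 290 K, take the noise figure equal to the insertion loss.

4.68 dB

Convert to linear (a loss of L dB is a gain of −L dB): F_i = 10^(NF_i/10), G_i = 10^(G_i,dB/10)
  Stage 1: F_1 = 10^(2.43/10) = 1.750, G_1 = 10^(−2.43/10) = 0.5715
  Stage 2: F_2 = 10^(0.591/10) = 1.146, G_2 = 10^(10.1/10) = 10.23
  Stage 3: F_3 = 10^(8.09/10) = 6.442, G_3 = 10^(−7.58/10) = 0.1746
Friis cascade:
  F = 1.750 + (1.146 − 1)/0.5715 + (6.442 − 1)/5.848 = 2.935
NF = 10 log₁₀(2.935) = 4.68 dB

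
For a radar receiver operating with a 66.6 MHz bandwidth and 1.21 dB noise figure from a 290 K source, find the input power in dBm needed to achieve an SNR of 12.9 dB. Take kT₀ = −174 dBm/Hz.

−81.7 dBm

Sensitivity = −174 + 10 log₁₀(B) + NF + SNR_min
= −174 + 78.23 + 1.21 + 12.9
= −81.66 dBm → −81.7 dBm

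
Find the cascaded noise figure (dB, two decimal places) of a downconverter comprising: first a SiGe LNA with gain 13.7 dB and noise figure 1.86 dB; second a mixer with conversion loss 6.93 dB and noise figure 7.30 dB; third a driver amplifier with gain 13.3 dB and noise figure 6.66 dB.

Convert to linear (a loss of L dB is a gain of −L dB): F_i = 10^(NF_i/10), G_i = 10^(G_i,dB/10)
  Stage 1: F_1 = 10^(1.86/10) = 1.535, G_1 = 10^(13.7/10) = 23.44
  Stage 2: F_2 = 10^(7.30/10) = 5.370, G_2 = 10^(−6.93/10) = 0.2028
  Stage 3: F_3 = 10^(6.66/10) = 4.634, G_3 = 10^(13.3/10) = 21.38
Friis cascade:
  F = 1.535 + (5.370 − 1)/23.44 + (4.634 − 1)/4.753 = 2.486
NF = 10 log₁₀(2.486) = 3.95 dB

3.95 dB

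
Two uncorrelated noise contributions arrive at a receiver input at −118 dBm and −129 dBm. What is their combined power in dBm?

−117.7 dBm

Convert to linear, add, convert back:
P₁ = 1.58×10⁻¹⁵ W, P₂ = 1.26×10⁻¹⁶ W
P_tot = 1.71×10⁻¹⁵ W → 10 log₁₀(P_tot / 10⁻³) = −117.7 dBm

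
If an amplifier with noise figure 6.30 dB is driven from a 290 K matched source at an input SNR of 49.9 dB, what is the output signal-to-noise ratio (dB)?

43.60 dB

By definition F = SNR_in/SNR_out, so in dB: SNR_out = SNR_in − NF
SNR_out = 49.9 − 6.30 = 43.60 dB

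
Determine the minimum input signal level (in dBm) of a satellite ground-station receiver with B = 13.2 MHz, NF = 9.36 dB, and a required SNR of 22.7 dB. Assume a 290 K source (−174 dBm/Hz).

−70.7 dBm

Sensitivity = −174 + 10 log₁₀(B) + NF + SNR_min
= −174 + 71.21 + 9.36 + 22.7
= −70.73 dBm → −70.7 dBm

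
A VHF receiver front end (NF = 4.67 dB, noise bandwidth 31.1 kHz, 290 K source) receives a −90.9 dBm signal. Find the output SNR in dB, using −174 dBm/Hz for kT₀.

Noise floor: N = −174 + 10 log₁₀(B) + NF
10 log₁₀(3.11×10⁴) = 44.93 dB
N = −174 + 44.93 + 4.67 = −124.40 dBm
SNR = P_sig − N = −90.9 − (−124.40) = 33.50 dB → 33.5 dB

33.5 dB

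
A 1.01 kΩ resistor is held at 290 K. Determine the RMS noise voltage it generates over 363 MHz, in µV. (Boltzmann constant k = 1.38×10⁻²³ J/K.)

V_n = √(4kTRB)
4kTRB = 4 × 1.38×10⁻²³ × 290 × 1.01×10³ × 3.63×10⁸ = 5.87×10⁻⁹ V²
V_n = √(5.87×10⁻⁹) = 7.66×10⁻⁵ V = 76.6 µV

76.6 µV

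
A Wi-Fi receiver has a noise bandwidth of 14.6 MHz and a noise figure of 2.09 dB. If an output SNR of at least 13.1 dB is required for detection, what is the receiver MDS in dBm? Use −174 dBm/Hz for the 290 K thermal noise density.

Sensitivity = −174 + 10 log₁₀(B) + NF + SNR_min
= −174 + 71.64 + 2.09 + 13.1
= −87.17 dBm → −87.2 dBm

−87.2 dBm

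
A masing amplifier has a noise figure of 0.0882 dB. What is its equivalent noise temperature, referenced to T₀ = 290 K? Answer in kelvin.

F = 10^(0.0882/10) = 1.02052
T_e = (F − 1)·T₀ = (1.02052 − 1) × 290 = 5.95 K

5.95 K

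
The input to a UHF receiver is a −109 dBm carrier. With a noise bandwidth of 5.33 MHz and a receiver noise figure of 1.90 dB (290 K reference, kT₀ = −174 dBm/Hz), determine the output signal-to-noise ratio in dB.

Noise floor: N = −174 + 10 log₁₀(B) + NF
10 log₁₀(5.33×10⁶) = 67.27 dB
N = −174 + 67.27 + 1.90 = −104.83 dBm
SNR = P_sig − N = −109 − (−104.83) = −4.17 dB → −4.2 dB

−4.2 dB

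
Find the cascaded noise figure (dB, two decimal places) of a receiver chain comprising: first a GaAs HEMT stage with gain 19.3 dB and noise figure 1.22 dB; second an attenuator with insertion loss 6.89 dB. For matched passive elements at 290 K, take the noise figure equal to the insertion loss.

1.37 dB

Convert to linear (a loss of L dB is a gain of −L dB): F_i = 10^(NF_i/10), G_i = 10^(G_i,dB/10)
  Stage 1: F_1 = 10^(1.22/10) = 1.324, G_1 = 10^(19.3/10) = 85.11
  Stage 2: F_2 = 10^(6.89/10) = 4.887, G_2 = 10^(−6.89/10) = 0.2046
Friis cascade:
  F = 1.324 + (4.887 − 1)/85.11 = 1.370
NF = 10 log₁₀(1.370) = 1.37 dB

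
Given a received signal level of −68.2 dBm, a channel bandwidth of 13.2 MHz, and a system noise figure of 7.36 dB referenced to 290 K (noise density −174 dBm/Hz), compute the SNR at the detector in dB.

27.2 dB

Noise floor: N = −174 + 10 log₁₀(B) + NF
10 log₁₀(1.32×10⁷) = 71.21 dB
N = −174 + 71.21 + 7.36 = −95.43 dBm
SNR = P_sig − N = −68.2 − (−95.43) = 27.23 dB → 27.2 dB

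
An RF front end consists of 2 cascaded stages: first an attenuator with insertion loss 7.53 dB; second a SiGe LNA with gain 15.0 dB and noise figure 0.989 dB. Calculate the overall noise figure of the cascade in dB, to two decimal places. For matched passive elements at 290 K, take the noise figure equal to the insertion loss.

Convert to linear (a loss of L dB is a gain of −L dB): F_i = 10^(NF_i/10), G_i = 10^(G_i,dB/10)
  Stage 1: F_1 = 10^(7.53/10) = 5.662, G_1 = 10^(−7.53/10) = 0.1766
  Stage 2: F_2 = 10^(0.989/10) = 1.256, G_2 = 10^(15.0/10) = 31.62
Friis cascade:
  F = 5.662 + (1.256 − 1)/0.1766 = 7.110
NF = 10 log₁₀(7.110) = 8.52 dB

8.52 dB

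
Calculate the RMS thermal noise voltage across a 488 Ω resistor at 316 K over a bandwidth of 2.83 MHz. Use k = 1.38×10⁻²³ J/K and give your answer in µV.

V_n = √(4kTRB)
4kTRB = 4 × 1.38×10⁻²³ × 316 × 4.88×10² × 2.83×10⁶ = 2.41×10⁻¹¹ V²
V_n = √(2.41×10⁻¹¹) = 4.91×10⁻⁶ V = 4.91 µV

4.91 µV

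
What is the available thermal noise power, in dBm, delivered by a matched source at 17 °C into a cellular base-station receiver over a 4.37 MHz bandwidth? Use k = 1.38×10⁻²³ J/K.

T = 17 °C + 273.15 = 290.15 K
P_n = kTB = 1.38×10⁻²³ × 290.15 × 4.37×10⁶ = 1.75×10⁻¹⁴ W
In dBm: 10 log₁₀(1.75×10⁻¹⁴ / 10⁻³) = −107.6 dBm

−107.6 dBm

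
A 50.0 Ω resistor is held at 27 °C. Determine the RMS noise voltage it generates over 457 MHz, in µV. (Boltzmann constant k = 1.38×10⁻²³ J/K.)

T = 27 °C + 273.15 = 300.15 K
V_n = √(4kTRB)
4kTRB = 4 × 1.38×10⁻²³ × 300.15 × 5.00×10¹ × 4.57×10⁸ = 3.79×10⁻¹⁰ V²
V_n = √(3.79×10⁻¹⁰) = 1.95×10⁻⁵ V = 19.5 µV

19.5 µV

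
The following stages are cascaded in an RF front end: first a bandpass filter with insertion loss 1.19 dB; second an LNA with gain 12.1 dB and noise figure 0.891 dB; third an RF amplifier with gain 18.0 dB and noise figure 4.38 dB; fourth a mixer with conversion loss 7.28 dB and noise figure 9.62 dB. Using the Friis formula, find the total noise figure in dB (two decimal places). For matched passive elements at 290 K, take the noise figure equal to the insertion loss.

2.47 dB

Convert to linear (a loss of L dB is a gain of −L dB): F_i = 10^(NF_i/10), G_i = 10^(G_i,dB/10)
  Stage 1: F_1 = 10^(1.19/10) = 1.315, G_1 = 10^(−1.19/10) = 0.7603
  Stage 2: F_2 = 10^(0.891/10) = 1.228, G_2 = 10^(12.1/10) = 16.22
  Stage 3: F_3 = 10^(4.38/10) = 2.742, G_3 = 10^(18.0/10) = 63.10
  Stage 4: F_4 = 10^(9.62/10) = 9.162, G_4 = 10^(−7.28/10) = 0.1871
Friis cascade:
  F = 1.315 + (1.228 − 1)/0.7603 + (2.742 − 1)/12.33 + (9.162 − 1)/778.0 = 1.766
NF = 10 log₁₀(1.766) = 2.47 dB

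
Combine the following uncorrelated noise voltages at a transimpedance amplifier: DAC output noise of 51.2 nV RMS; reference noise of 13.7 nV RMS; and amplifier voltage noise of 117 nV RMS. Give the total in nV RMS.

128 nV

Uncorrelated sources add in power (mean-square): V_tot = √(ΣV_i²)
V_tot = √[(5.12×10⁻⁸)² + (1.37×10⁻⁸)² + (1.17×10⁻⁷)²] = 1.28×10⁻⁷ V = 128 nV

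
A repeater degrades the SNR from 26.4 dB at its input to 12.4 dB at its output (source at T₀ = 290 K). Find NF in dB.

14.0 dB

NF (dB) = SNR_in(dB) − SNR_out(dB) when the source is at T₀
NF = 26.4 − 12.4 = 14.0 dB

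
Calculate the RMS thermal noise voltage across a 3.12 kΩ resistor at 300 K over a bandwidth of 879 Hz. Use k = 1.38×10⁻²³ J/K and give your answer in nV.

213 nV

V_n = √(4kTRB)
4kTRB = 4 × 1.38×10⁻²³ × 300 × 3.12×10³ × 8.79×10² = 4.54×10⁻¹⁴ V²
V_n = √(4.54×10⁻¹⁴) = 2.13×10⁻⁷ V = 213 nV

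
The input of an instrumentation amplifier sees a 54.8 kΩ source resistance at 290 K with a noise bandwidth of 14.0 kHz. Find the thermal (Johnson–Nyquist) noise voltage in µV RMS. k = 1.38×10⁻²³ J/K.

V_n = √(4kTRB)
4kTRB = 4 × 1.38×10⁻²³ × 290 × 5.48×10⁴ × 1.40×10⁴ = 1.23×10⁻¹¹ V²
V_n = √(1.23×10⁻¹¹) = 3.50×10⁻⁶ V = 3.50 µV

3.50 µV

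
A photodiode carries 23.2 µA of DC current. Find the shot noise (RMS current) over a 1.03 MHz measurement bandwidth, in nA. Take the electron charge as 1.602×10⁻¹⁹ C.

2.77 nA

I_n = √(2qI·B)
2qI·B = 2 × 1.602×10⁻¹⁹ × 2.32×10⁻⁵ × 1.03×10⁶ = 7.66×10⁻¹⁸ A²
I_n = √(7.66×10⁻¹⁸) = 2.77×10⁻⁹ A = 2.77 nA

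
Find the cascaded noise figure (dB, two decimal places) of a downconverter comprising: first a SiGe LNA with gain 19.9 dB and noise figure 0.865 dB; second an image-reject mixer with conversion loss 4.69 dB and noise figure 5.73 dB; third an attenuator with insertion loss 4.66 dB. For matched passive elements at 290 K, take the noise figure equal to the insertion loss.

1.16 dB

Convert to linear (a loss of L dB is a gain of −L dB): F_i = 10^(NF_i/10), G_i = 10^(G_i,dB/10)
  Stage 1: F_1 = 10^(0.865/10) = 1.220, G_1 = 10^(19.9/10) = 97.72
  Stage 2: F_2 = 10^(5.73/10) = 3.741, G_2 = 10^(−4.69/10) = 0.3396
  Stage 3: F_3 = 10^(4.66/10) = 2.924, G_3 = 10^(−4.66/10) = 0.3420
Friis cascade:
  F = 1.220 + (3.741 − 1)/97.72 + (2.924 − 1)/33.19 = 1.306
NF = 10 log₁₀(1.306) = 1.16 dB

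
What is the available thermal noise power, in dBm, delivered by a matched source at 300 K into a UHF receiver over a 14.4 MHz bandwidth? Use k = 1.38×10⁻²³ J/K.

−102.2 dBm

P_n = kTB = 1.38×10⁻²³ × 300 × 1.44×10⁷ = 5.96×10⁻¹⁴ W
In dBm: 10 log₁₀(5.96×10⁻¹⁴ / 10⁻³) = −102.2 dBm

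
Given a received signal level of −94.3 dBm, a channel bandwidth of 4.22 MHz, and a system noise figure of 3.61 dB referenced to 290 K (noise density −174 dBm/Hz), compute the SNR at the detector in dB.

Noise floor: N = −174 + 10 log₁₀(B) + NF
10 log₁₀(4.22×10⁶) = 66.25 dB
N = −174 + 66.25 + 3.61 = −104.14 dBm
SNR = P_sig − N = −94.3 − (−104.14) = 9.84 dB → 9.8 dB

9.8 dB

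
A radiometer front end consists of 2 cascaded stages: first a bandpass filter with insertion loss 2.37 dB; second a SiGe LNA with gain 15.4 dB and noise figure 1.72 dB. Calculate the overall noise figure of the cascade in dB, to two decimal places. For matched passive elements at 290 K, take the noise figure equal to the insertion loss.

Convert to linear (a loss of L dB is a gain of −L dB): F_i = 10^(NF_i/10), G_i = 10^(G_i,dB/10)
  Stage 1: F_1 = 10^(2.37/10) = 1.726, G_1 = 10^(−2.37/10) = 0.5794
  Stage 2: F_2 = 10^(1.72/10) = 1.486, G_2 = 10^(15.4/10) = 34.67
Friis cascade:
  F = 1.726 + (1.486 − 1)/0.5794 = 2.564
NF = 10 log₁₀(2.564) = 4.09 dB

4.09 dB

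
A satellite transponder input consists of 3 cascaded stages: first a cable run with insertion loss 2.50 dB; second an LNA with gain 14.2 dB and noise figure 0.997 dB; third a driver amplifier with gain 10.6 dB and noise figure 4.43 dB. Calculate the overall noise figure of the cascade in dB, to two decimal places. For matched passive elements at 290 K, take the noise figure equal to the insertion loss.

3.72 dB

Convert to linear (a loss of L dB is a gain of −L dB): F_i = 10^(NF_i/10), G_i = 10^(G_i,dB/10)
  Stage 1: F_1 = 10^(2.50/10) = 1.778, G_1 = 10^(−2.50/10) = 0.5623
  Stage 2: F_2 = 10^(0.997/10) = 1.258, G_2 = 10^(14.2/10) = 26.30
  Stage 3: F_3 = 10^(4.43/10) = 2.773, G_3 = 10^(10.6/10) = 11.48
Friis cascade:
  F = 1.778 + (1.258 − 1)/0.5623 + (2.773 − 1)/14.79 = 2.357
NF = 10 log₁₀(2.357) = 3.72 dB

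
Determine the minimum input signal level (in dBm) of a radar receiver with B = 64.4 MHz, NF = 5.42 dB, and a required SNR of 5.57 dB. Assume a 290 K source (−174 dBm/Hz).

−84.9 dBm

Sensitivity = −174 + 10 log₁₀(B) + NF + SNR_min
= −174 + 78.09 + 5.42 + 5.57
= −84.92 dBm → −84.9 dBm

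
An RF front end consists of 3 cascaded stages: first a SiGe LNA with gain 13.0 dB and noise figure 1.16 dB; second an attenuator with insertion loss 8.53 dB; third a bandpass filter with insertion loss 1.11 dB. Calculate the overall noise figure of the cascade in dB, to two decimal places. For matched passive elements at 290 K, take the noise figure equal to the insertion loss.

Convert to linear (a loss of L dB is a gain of −L dB): F_i = 10^(NF_i/10), G_i = 10^(G_i,dB/10)
  Stage 1: F_1 = 10^(1.16/10) = 1.306, G_1 = 10^(13.0/10) = 19.95
  Stage 2: F_2 = 10^(8.53/10) = 7.129, G_2 = 10^(−8.53/10) = 0.1403
  Stage 3: F_3 = 10^(1.11/10) = 1.291, G_3 = 10^(−1.11/10) = 0.7745
Friis cascade:
  F = 1.306 + (7.129 − 1)/19.95 + (1.291 − 1)/2.799 = 1.717
NF = 10 log₁₀(1.717) = 2.35 dB

2.35 dB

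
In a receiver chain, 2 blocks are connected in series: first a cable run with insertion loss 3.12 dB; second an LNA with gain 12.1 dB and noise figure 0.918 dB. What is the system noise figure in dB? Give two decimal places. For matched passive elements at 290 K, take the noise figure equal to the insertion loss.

Convert to linear (a loss of L dB is a gain of −L dB): F_i = 10^(NF_i/10), G_i = 10^(G_i,dB/10)
  Stage 1: F_1 = 10^(3.12/10) = 2.051, G_1 = 10^(−3.12/10) = 0.4875
  Stage 2: F_2 = 10^(0.918/10) = 1.235, G_2 = 10^(12.1/10) = 16.22
Friis cascade:
  F = 2.051 + (1.235 − 1)/0.4875 = 2.534
NF = 10 log₁₀(2.534) = 4.04 dB

4.04 dB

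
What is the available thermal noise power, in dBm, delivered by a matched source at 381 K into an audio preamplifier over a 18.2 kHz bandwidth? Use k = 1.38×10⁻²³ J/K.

P_n = kTB = 1.38×10⁻²³ × 381 × 1.82×10⁴ = 9.57×10⁻¹⁷ W
In dBm: 10 log₁₀(9.57×10⁻¹⁷ / 10⁻³) = −130.2 dBm

−130.2 dBm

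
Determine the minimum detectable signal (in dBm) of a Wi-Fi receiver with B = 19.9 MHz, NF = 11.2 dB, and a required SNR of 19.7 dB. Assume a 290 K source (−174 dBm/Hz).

−70.1 dBm

Sensitivity = −174 + 10 log₁₀(B) + NF + SNR_min
= −174 + 72.99 + 11.2 + 19.7
= −70.11 dBm → −70.1 dBm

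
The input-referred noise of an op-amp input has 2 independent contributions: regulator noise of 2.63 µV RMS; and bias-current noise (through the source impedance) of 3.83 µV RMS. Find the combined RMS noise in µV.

4.65 µV

Uncorrelated sources add in power (mean-square): V_tot = √(ΣV_i²)
V_tot = √[(2.63×10⁻⁶)² + (3.83×10⁻⁶)²] = 4.65×10⁻⁶ V = 4.65 µV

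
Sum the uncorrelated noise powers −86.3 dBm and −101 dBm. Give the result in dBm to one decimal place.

−86.2 dBm

Convert to linear, add, convert back:
P₁ = 2.34×10⁻¹² W, P₂ = 7.94×10⁻¹⁴ W
P_tot = 2.42×10⁻¹² W → 10 log₁₀(P_tot / 10⁻³) = −86.2 dBm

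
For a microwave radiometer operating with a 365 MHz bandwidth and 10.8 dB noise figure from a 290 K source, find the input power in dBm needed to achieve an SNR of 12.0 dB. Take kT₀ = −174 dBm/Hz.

Sensitivity = −174 + 10 log₁₀(B) + NF + SNR_min
= −174 + 85.62 + 10.8 + 12.0
= −65.58 dBm → −65.6 dBm

−65.6 dBm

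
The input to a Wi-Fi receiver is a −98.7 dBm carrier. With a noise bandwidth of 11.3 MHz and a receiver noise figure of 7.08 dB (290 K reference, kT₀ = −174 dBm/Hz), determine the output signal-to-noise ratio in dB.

Noise floor: N = −174 + 10 log₁₀(B) + NF
10 log₁₀(1.13×10⁷) = 70.53 dB
N = −174 + 70.53 + 7.08 = −96.39 dBm
SNR = P_sig − N = −98.7 − (−96.39) = −2.31 dB → −2.3 dB

−2.3 dB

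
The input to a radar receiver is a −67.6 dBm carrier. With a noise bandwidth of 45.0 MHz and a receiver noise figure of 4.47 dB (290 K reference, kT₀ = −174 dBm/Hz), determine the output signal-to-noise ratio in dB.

Noise floor: N = −174 + 10 log₁₀(B) + NF
10 log₁₀(4.50×10⁷) = 76.53 dB
N = −174 + 76.53 + 4.47 = −93.00 dBm
SNR = P_sig − N = −67.6 − (−93.00) = 25.40 dB → 25.4 dB

25.4 dB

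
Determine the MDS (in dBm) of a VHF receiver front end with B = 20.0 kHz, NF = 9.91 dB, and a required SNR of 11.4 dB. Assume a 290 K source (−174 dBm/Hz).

−109.7 dBm

Sensitivity = −174 + 10 log₁₀(B) + NF + SNR_min
= −174 + 43.01 + 9.91 + 11.4
= −109.68 dBm → −109.7 dBm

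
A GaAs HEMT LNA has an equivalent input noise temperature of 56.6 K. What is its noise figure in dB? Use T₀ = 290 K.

F = 1 + T_e/T₀ = 1 + 56.6/290 = 1.19517
NF = 10 log₁₀(1.19517) = 0.774 dB

0.774 dB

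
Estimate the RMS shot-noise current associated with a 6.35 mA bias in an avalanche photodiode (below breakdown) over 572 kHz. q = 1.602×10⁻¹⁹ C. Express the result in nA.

I_n = √(2qI·B)
2qI·B = 2 × 1.602×10⁻¹⁹ × 6.35×10⁻³ × 5.72×10⁵ = 1.16×10⁻¹⁵ A²
I_n = √(1.16×10⁻¹⁵) = 3.41×10⁻⁸ A = 34.1 nA

34.1 nA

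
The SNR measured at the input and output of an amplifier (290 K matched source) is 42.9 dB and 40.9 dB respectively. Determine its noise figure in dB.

2.0 dB

NF (dB) = SNR_in(dB) − SNR_out(dB) when the source is at T₀
NF = 42.9 − 40.9 = 2.0 dB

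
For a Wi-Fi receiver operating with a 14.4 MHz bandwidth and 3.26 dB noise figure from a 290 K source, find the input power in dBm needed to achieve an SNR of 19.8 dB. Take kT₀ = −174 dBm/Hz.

−79.4 dBm

Sensitivity = −174 + 10 log₁₀(B) + NF + SNR_min
= −174 + 71.58 + 3.26 + 19.8
= −79.36 dBm → −79.4 dBm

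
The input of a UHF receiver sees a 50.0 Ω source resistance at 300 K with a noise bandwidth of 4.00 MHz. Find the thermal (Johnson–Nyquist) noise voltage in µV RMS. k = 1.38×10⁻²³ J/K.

1.82 µV

V_n = √(4kTRB)
4kTRB = 4 × 1.38×10⁻²³ × 300 × 5.00×10¹ × 4.00×10⁶ = 3.31×10⁻¹² V²
V_n = √(3.31×10⁻¹²) = 1.82×10⁻⁶ V = 1.82 µV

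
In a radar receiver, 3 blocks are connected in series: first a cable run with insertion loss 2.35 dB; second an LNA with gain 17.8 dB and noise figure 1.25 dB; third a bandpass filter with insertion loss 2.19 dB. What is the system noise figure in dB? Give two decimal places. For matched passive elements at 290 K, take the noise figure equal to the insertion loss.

Convert to linear (a loss of L dB is a gain of −L dB): F_i = 10^(NF_i/10), G_i = 10^(G_i,dB/10)
  Stage 1: F_1 = 10^(2.35/10) = 1.718, G_1 = 10^(−2.35/10) = 0.5821
  Stage 2: F_2 = 10^(1.25/10) = 1.334, G_2 = 10^(17.8/10) = 60.26
  Stage 3: F_3 = 10^(2.19/10) = 1.656, G_3 = 10^(−2.19/10) = 0.6039
Friis cascade:
  F = 1.718 + (1.334 − 1)/0.5821 + (1.656 − 1)/35.08 = 2.310
NF = 10 log₁₀(2.310) = 3.64 dB

3.64 dB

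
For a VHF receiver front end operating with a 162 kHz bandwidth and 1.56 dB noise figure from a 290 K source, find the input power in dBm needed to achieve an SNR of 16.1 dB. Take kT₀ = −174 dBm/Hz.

−104.2 dBm

Sensitivity = −174 + 10 log₁₀(B) + NF + SNR_min
= −174 + 52.1 + 1.56 + 16.1
= −104.24 dBm → −104.2 dBm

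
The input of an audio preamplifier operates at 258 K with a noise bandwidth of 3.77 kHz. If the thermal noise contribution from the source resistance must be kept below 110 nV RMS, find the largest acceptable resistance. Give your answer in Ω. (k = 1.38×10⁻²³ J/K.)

225 Ω

Johnson–Nyquist: V_n = √(4kTRB) ⇒ R = V_n² / (4kTB)
4kTB = 4 × 1.38×10⁻²³ × 258 × 3.77×10³ = 5.37×10⁻¹⁷
R = (1.10×10⁻⁷)² / 5.37×10⁻¹⁷ = 2.25×10² Ω = 225 Ω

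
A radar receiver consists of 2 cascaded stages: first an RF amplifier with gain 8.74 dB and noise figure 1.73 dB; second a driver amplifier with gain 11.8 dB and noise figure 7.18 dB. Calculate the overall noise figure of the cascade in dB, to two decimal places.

3.13 dB

Convert to linear (a loss of L dB is a gain of −L dB): F_i = 10^(NF_i/10), G_i = 10^(G_i,dB/10)
  Stage 1: F_1 = 10^(1.73/10) = 1.489, G_1 = 10^(8.74/10) = 7.482
  Stage 2: F_2 = 10^(7.18/10) = 5.224, G_2 = 10^(11.8/10) = 15.14
Friis cascade:
  F = 1.489 + (5.224 − 1)/7.482 = 2.054
NF = 10 log₁₀(2.054) = 3.13 dB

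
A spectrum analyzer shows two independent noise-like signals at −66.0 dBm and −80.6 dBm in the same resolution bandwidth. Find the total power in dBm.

Convert to linear, add, convert back:
P₁ = 2.51×10⁻¹⁰ W, P₂ = 8.71×10⁻¹² W
P_tot = 2.60×10⁻¹⁰ W → 10 log₁₀(P_tot / 10⁻³) = −65.9 dBm

−65.9 dBm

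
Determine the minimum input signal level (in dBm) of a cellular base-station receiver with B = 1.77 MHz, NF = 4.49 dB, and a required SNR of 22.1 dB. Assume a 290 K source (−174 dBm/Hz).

Sensitivity = −174 + 10 log₁₀(B) + NF + SNR_min
= −174 + 62.48 + 4.49 + 22.1
= −84.93 dBm → −84.9 dBm

−84.9 dBm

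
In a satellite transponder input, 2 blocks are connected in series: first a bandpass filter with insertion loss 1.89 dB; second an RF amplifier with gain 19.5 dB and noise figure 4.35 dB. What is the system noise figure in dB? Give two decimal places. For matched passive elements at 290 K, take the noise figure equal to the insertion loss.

Convert to linear (a loss of L dB is a gain of −L dB): F_i = 10^(NF_i/10), G_i = 10^(G_i,dB/10)
  Stage 1: F_1 = 10^(1.89/10) = 1.545, G_1 = 10^(−1.89/10) = 0.6471
  Stage 2: F_2 = 10^(4.35/10) = 2.723, G_2 = 10^(19.5/10) = 89.13
Friis cascade:
  F = 1.545 + (2.723 − 1)/0.6471 = 4.207
NF = 10 log₁₀(4.207) = 6.24 dB

6.24 dB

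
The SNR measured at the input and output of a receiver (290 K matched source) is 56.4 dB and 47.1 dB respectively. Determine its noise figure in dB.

9.3 dB

NF (dB) = SNR_in(dB) − SNR_out(dB) when the source is at T₀
NF = 56.4 − 47.1 = 9.3 dB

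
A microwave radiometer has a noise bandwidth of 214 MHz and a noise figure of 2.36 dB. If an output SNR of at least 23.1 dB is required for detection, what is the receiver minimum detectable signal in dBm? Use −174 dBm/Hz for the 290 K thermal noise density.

−65.2 dBm

Sensitivity = −174 + 10 log₁₀(B) + NF + SNR_min
= −174 + 83.3 + 2.36 + 23.1
= −65.24 dBm → −65.2 dBm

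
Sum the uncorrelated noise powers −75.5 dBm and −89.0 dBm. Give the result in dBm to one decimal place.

Convert to linear, add, convert back:
P₁ = 2.82×10⁻¹¹ W, P₂ = 1.26×10⁻¹² W
P_tot = 2.94×10⁻¹¹ W → 10 log₁₀(P_tot / 10⁻³) = −75.3 dBm

−75.3 dBm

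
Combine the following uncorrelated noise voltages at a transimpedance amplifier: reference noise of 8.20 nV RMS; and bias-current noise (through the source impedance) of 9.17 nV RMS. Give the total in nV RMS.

Uncorrelated sources add in power (mean-square): V_tot = √(ΣV_i²)
V_tot = √[(8.20×10⁻⁹)² + (9.17×10⁻⁹)²] = 1.23×10⁻⁸ V = 12.3 nV

12.3 nV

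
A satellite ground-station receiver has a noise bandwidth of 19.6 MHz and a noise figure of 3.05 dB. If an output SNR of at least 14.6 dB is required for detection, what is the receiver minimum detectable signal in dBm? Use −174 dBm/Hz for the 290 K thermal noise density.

Sensitivity = −174 + 10 log₁₀(B) + NF + SNR_min
= −174 + 72.92 + 3.05 + 14.6
= −83.43 dBm → −83.4 dBm

−83.4 dBm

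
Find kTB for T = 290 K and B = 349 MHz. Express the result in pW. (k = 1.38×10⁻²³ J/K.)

1.40 pW

P_n = kTB = 1.38×10⁻²³ × 290 × 3.49×10⁸ = 1.40×10⁻¹² W = 1.40 pW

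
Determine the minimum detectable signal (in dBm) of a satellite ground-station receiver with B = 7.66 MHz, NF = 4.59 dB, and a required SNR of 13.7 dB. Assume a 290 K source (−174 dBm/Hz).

Sensitivity = −174 + 10 log₁₀(B) + NF + SNR_min
= −174 + 68.84 + 4.59 + 13.7
= −86.87 dBm → −86.9 dBm

−86.9 dBm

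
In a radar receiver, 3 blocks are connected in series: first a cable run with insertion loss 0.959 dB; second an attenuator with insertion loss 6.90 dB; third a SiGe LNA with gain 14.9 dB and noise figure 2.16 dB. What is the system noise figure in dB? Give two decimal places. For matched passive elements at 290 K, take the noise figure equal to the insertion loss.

Convert to linear (a loss of L dB is a gain of −L dB): F_i = 10^(NF_i/10), G_i = 10^(G_i,dB/10)
  Stage 1: F_1 = 10^(0.959/10) = 1.247, G_1 = 10^(−0.959/10) = 0.8019
  Stage 2: F_2 = 10^(6.90/10) = 4.898, G_2 = 10^(−6.90/10) = 0.2042
  Stage 3: F_3 = 10^(2.16/10) = 1.644, G_3 = 10^(14.9/10) = 30.90
Friis cascade:
  F = 1.247 + (4.898 − 1)/0.8019 + (1.644 − 1)/0.1637 = 10.04
NF = 10 log₁₀(10.04) = 10.02 dB

10.02 dB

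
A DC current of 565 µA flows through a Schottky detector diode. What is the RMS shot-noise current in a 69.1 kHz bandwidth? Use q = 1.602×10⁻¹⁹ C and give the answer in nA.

3.54 nA

I_n = √(2qI·B)
2qI·B = 2 × 1.602×10⁻¹⁹ × 5.65×10⁻⁴ × 6.91×10⁴ = 1.25×10⁻¹⁷ A²
I_n = √(1.25×10⁻¹⁷) = 3.54×10⁻⁹ A = 3.54 nA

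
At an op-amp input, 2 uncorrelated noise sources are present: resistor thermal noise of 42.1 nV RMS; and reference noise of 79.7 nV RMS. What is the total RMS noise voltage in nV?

90.1 nV

Uncorrelated sources add in power (mean-square): V_tot = √(ΣV_i²)
V_tot = √[(4.21×10⁻⁸)² + (7.97×10⁻⁸)²] = 9.01×10⁻⁸ V = 90.1 nV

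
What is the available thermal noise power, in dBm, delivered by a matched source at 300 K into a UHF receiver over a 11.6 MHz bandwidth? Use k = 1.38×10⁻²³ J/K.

P_n = kTB = 1.38×10⁻²³ × 300 × 1.16×10⁷ = 4.80×10⁻¹⁴ W
In dBm: 10 log₁₀(4.80×10⁻¹⁴ / 10⁻³) = −103.2 dBm

−103.2 dBm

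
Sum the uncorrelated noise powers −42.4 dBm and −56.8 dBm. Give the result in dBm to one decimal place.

Convert to linear, add, convert back:
P₁ = 5.75×10⁻⁸ W, P₂ = 2.09×10⁻⁹ W
P_tot = 5.96×10⁻⁸ W → 10 log₁₀(P_tot / 10⁻³) = −42.2 dBm

−42.2 dBm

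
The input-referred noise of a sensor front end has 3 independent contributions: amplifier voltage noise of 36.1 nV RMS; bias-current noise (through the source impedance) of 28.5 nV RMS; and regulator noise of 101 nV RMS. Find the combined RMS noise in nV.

Uncorrelated sources add in power (mean-square): V_tot = √(ΣV_i²)
V_tot = √[(3.61×10⁻⁸)² + (2.85×10⁻⁸)² + (1.01×10⁻⁷)²] = 1.11×10⁻⁷ V = 111 nV

111 nV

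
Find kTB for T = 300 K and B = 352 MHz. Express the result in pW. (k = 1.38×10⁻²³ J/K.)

1.46 pW

P_n = kTB = 1.38×10⁻²³ × 300 × 3.52×10⁸ = 1.46×10⁻¹² W = 1.46 pW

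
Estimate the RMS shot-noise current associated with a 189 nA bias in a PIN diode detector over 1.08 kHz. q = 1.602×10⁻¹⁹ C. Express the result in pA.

I_n = √(2qI·B)
2qI·B = 2 × 1.602×10⁻¹⁹ × 1.89×10⁻⁷ × 1.08×10³ = 6.54×10⁻²³ A²
I_n = √(6.54×10⁻²³) = 8.09×10⁻¹² A = 8.09 pA

8.09 pA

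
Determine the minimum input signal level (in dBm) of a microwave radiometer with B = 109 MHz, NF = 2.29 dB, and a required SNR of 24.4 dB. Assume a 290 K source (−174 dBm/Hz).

Sensitivity = −174 + 10 log₁₀(B) + NF + SNR_min
= −174 + 80.37 + 2.29 + 24.4
= −66.94 dBm → −66.9 dBm

−66.9 dBm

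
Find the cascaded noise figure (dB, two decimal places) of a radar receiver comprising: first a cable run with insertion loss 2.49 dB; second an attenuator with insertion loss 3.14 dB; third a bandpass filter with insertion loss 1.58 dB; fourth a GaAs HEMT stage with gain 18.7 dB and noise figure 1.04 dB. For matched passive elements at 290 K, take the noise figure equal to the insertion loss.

8.25 dB

Convert to linear (a loss of L dB is a gain of −L dB): F_i = 10^(NF_i/10), G_i = 10^(G_i,dB/10)
  Stage 1: F_1 = 10^(2.49/10) = 1.774, G_1 = 10^(−2.49/10) = 0.5636
  Stage 2: F_2 = 10^(3.14/10) = 2.061, G_2 = 10^(−3.14/10) = 0.4853
  Stage 3: F_3 = 10^(1.58/10) = 1.439, G_3 = 10^(−1.58/10) = 0.6950
  Stage 4: F_4 = 10^(1.04/10) = 1.271, G_4 = 10^(18.7/10) = 74.13
Friis cascade:
  F = 1.774 + (2.061 − 1)/0.5636 + (1.439 − 1)/0.2735 + (1.271 − 1)/0.1901 = 6.683
NF = 10 log₁₀(6.683) = 8.25 dB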